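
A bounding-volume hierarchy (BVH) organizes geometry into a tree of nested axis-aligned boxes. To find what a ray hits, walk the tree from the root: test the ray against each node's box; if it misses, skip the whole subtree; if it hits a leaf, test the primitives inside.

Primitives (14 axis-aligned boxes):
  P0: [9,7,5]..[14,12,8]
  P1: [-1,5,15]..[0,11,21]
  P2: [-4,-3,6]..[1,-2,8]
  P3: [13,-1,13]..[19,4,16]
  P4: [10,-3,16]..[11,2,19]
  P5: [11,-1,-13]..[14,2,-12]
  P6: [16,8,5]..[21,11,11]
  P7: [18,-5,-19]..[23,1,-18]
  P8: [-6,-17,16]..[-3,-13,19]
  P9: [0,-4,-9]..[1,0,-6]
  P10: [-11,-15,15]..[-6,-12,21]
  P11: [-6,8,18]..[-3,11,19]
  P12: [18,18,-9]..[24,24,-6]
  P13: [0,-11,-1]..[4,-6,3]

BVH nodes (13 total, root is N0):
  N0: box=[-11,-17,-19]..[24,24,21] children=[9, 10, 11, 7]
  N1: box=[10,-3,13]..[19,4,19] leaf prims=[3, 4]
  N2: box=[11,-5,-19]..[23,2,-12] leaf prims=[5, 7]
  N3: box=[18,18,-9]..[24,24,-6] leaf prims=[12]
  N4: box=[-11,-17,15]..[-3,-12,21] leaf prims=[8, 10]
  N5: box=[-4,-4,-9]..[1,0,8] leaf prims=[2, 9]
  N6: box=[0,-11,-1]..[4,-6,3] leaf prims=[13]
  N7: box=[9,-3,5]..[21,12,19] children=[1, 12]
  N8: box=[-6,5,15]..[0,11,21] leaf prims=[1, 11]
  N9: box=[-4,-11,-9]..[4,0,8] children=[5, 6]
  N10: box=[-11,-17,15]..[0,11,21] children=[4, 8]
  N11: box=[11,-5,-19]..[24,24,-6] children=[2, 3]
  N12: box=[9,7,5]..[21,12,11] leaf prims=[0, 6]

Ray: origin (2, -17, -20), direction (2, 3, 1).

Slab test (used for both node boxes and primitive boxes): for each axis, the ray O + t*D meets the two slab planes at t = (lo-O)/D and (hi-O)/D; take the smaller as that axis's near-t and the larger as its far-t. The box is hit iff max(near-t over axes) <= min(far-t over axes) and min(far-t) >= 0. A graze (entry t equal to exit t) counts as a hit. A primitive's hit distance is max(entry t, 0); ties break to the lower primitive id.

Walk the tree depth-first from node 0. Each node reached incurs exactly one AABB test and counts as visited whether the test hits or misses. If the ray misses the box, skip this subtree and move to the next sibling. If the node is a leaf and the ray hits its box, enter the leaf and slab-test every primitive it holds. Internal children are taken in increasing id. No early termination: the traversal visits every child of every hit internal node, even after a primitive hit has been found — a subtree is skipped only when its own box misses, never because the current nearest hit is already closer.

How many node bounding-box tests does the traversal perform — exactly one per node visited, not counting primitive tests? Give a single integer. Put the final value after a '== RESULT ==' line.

Walk:
N0 x:[-13/2,11] y:[0,41/3] z:[1,41] -> hit [1,11], descend [7, 9, 10, 11]
  N7 x:[7/2,19/2] y:[14/3,29/3] z:[25,39] -> miss, prune
  N9 x:[-3,1] y:[2,17/3] z:[11,28] -> miss, prune
  N10 x:[-13/2,-1] y:[0,28/3] z:[35,41] -> miss, prune
  N11 x:[9/2,11] y:[4,41/3] z:[1,14] -> hit [9/2,11], descend [2, 3]
    N2 x:[9/2,21/2] y:[4,19/3] z:[1,8] -> hit [9/2,19/3] leaf, test {P5(miss), P7(miss)}
    N3 x:[8,11] y:[35/3,41/3] z:[11,14] -> miss, prune

Visited [0, 7, 9, 10, 11, 2, 3]. Tests: 7 box, 1 leaf. Nearest: miss.

== RESULT ==
7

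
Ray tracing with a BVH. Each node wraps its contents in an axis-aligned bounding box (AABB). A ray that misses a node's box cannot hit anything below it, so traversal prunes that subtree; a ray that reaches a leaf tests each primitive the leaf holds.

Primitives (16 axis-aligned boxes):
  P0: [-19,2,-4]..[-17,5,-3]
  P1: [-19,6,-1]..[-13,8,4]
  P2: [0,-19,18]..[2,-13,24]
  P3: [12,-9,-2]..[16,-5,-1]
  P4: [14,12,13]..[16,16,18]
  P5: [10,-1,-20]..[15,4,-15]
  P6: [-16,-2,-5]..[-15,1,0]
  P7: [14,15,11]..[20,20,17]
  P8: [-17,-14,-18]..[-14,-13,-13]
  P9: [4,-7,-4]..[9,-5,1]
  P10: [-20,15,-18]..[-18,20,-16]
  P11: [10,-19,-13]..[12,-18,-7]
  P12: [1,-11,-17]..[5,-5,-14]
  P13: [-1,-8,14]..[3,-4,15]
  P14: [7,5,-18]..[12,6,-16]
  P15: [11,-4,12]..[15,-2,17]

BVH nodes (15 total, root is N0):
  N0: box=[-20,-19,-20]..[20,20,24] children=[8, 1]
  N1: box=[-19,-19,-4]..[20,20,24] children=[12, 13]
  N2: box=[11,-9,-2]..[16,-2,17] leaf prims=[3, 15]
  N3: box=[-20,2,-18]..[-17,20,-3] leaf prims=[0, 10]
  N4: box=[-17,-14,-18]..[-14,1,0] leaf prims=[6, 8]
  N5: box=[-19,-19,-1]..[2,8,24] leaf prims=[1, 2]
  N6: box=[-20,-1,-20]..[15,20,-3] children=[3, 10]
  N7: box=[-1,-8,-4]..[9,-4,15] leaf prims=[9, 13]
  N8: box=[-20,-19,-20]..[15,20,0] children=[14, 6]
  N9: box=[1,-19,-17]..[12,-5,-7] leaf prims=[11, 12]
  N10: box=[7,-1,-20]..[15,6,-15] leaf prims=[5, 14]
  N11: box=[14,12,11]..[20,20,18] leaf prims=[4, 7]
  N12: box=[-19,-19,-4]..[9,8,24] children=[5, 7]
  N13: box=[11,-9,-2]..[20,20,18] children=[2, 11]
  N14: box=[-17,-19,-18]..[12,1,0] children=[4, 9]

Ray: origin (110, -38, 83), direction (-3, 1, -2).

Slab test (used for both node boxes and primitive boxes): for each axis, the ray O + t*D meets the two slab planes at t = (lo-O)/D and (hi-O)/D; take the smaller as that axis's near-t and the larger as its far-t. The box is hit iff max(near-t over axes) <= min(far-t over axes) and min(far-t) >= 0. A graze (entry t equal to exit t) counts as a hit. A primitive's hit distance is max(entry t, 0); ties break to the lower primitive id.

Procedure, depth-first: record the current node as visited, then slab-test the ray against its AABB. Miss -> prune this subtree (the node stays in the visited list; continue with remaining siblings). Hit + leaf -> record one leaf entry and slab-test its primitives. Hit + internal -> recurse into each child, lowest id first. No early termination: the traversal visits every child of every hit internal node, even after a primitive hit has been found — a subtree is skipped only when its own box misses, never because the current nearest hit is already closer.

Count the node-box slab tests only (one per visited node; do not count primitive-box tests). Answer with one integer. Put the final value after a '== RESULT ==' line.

Traverse from the root:
N0 x:[30,130/3] y:[19,58] z:[59/2,103/2] -> hit [30,130/3], descend [1, 8]
  N1 x:[30,43] y:[19,58] z:[59/2,87/2] -> hit [30,43], descend [12, 13]
    N12 x:[101/3,43] y:[19,46] z:[59/2,87/2] -> hit [101/3,43], descend [5, 7]
      N5 x:[36,43] y:[19,46] z:[59/2,42] -> hit [36,42] leaf, test {P1(miss), P2(miss)}
      N7 x:[101/3,37] y:[30,34] z:[34,87/2] -> hit [34,34] leaf, test {P9(miss), P13(miss)}
    N13 x:[30,33] y:[29,58] z:[65/2,85/2] -> hit [65/2,33], descend [2, 11]
      N2 x:[94/3,33] y:[29,36] z:[33,85/2] -> hit [33,33] leaf, test {P3(miss), P15(miss)}
      N11 x:[30,32] y:[50,58] z:[65/2,36] -> miss, prune
  N8 x:[95/3,130/3] y:[19,58] z:[83/2,103/2] -> hit [83/2,130/3], descend [6, 14]
    N6 x:[95/3,130/3] y:[37,58] z:[43,103/2] -> hit [43,130/3], descend [3, 10]
      N3 x:[127/3,130/3] y:[40,58] z:[43,101/2] -> hit [43,130/3] leaf, test {P0@t=43, P10(miss)}
      N10 x:[95/3,103/3] y:[37,44] z:[49,103/2] -> miss, prune
    N14 x:[98/3,127/3] y:[19,39] z:[83/2,101/2] -> miss, prune

Summary -> nodes [0, 1, 12, 5, 7, 13, 2, 11, 8, 6, 3, 10, 14]; box-tests=13; leaf-entries=4; first=P0

== RESULT ==
13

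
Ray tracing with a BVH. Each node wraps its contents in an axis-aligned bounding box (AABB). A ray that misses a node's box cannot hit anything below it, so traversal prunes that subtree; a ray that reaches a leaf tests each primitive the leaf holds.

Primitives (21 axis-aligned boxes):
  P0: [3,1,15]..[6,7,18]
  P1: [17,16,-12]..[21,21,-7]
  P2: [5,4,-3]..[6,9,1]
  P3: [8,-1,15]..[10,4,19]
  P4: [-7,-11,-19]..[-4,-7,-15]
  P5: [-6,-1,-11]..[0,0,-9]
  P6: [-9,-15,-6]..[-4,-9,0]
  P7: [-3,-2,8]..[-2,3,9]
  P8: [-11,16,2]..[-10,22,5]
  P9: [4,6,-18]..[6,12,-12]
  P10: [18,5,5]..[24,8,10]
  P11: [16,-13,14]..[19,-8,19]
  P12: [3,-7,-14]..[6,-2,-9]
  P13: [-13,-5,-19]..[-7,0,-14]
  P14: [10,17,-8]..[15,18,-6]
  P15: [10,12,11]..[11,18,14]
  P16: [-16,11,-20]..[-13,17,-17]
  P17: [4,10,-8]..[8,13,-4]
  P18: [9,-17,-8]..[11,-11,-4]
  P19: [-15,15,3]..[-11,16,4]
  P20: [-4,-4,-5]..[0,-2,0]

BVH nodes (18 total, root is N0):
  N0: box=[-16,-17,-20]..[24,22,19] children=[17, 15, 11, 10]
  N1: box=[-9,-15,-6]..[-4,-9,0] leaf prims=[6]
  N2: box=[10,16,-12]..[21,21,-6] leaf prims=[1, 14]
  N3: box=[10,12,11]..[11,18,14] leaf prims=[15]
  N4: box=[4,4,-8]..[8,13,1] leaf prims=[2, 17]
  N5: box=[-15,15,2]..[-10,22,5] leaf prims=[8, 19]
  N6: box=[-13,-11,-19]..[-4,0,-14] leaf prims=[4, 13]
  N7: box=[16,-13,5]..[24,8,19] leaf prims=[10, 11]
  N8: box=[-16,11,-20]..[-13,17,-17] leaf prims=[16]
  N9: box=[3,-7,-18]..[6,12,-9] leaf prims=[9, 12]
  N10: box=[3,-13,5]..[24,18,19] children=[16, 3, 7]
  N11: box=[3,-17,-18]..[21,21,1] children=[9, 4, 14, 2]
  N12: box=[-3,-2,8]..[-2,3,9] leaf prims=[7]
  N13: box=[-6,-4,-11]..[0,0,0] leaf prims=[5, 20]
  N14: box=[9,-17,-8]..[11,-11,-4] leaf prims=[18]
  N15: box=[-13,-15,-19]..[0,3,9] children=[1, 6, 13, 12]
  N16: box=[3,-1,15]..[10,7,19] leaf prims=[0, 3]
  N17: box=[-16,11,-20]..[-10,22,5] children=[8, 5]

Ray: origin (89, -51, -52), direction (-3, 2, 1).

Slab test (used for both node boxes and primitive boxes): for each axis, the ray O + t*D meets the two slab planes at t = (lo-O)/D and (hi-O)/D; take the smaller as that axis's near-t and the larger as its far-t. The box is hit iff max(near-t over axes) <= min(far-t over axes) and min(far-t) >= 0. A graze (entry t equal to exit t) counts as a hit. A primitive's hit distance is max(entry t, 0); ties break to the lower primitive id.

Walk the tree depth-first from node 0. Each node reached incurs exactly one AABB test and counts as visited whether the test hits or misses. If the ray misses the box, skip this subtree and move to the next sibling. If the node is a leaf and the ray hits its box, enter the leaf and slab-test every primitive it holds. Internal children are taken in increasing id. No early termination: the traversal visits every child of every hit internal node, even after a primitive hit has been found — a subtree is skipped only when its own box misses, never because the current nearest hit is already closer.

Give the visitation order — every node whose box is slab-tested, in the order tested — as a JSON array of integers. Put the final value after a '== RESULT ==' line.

Trace the traversal:
N0 x:[65/3,35] y:[17,73/2] z:[32,71] -> hit [32,35], descend [10, 11, 15, 17]
  N10 x:[65/3,86/3] y:[19,69/2] z:[57,71] -> miss, prune
  N11 x:[68/3,86/3] y:[17,36] z:[34,53] -> miss, prune
  N15 x:[89/3,34] y:[18,27] z:[33,61] -> miss, prune
  N17 x:[33,35] y:[31,73/2] z:[32,57] -> hit [33,35], descend [5, 8]
    N5 x:[33,104/3] y:[33,73/2] z:[54,57] -> miss, prune
    N8 x:[34,35] y:[31,34] z:[32,35] -> hit [34,34] leaf, test {P16@t=34}

7 AABB tests over nodes [0, 10, 11, 15, 17, 5, 8]; 1 leaf entered; closest P16.

== RESULT ==
[0, 10, 11, 15, 17, 5, 8]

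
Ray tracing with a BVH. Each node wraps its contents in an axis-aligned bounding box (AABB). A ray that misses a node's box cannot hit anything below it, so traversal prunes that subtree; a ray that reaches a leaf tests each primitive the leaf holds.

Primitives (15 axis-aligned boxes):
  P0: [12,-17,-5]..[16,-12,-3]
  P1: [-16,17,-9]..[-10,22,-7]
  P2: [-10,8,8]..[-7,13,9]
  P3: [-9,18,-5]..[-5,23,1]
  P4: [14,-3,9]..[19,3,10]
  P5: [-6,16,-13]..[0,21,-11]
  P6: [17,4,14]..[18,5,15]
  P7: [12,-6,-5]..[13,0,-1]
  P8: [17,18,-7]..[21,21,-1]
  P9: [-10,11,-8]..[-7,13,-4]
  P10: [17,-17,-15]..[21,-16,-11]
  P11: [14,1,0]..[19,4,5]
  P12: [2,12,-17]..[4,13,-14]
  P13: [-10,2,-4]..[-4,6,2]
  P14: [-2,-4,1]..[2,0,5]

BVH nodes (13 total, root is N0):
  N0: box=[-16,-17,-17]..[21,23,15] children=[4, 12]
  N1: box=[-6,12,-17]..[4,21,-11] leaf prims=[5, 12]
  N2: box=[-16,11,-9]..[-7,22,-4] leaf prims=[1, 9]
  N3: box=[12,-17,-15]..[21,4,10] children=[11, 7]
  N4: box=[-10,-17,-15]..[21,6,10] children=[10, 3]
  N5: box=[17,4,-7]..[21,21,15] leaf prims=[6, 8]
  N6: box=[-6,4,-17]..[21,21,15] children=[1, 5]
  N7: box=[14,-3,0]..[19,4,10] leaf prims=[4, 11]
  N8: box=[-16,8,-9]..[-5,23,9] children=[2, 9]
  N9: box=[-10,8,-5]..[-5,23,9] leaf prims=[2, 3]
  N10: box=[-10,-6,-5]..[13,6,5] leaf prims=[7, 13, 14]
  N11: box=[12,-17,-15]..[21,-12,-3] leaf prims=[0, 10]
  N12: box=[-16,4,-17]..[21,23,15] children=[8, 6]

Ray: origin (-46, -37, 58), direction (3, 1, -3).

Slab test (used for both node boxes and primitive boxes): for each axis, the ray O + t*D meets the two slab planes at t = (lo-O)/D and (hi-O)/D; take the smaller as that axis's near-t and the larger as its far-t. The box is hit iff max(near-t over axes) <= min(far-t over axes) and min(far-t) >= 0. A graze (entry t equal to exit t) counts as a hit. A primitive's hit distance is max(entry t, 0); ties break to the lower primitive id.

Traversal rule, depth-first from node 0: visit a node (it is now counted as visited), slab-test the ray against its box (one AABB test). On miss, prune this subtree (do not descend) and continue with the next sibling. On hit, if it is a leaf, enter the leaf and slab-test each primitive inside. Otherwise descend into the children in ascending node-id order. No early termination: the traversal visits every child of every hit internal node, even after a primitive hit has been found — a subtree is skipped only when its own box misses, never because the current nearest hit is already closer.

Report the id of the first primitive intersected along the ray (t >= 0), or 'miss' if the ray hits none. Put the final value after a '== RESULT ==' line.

Trace the traversal:
N0 x:[10,67/3] y:[20,60] z:[43/3,25] -> hit [20,67/3], descend [4, 12]
  N4 x:[12,67/3] y:[20,43] z:[16,73/3] -> hit [20,67/3], descend [3, 10]
    N3 x:[58/3,67/3] y:[20,41] z:[16,73/3] -> hit [20,67/3], descend [7, 11]
      N7 x:[20,65/3] y:[34,41] z:[16,58/3] -> miss, prune
      N11 x:[58/3,67/3] y:[20,25] z:[61/3,73/3] -> hit [61/3,67/3] leaf, test {P0@t=61/3, P10(miss)}
    N10 x:[12,59/3] y:[31,43] z:[53/3,21] -> miss, prune
  N12 x:[10,67/3] y:[41,60] z:[43/3,25] -> miss, prune

7 AABB tests over nodes [0, 4, 3, 7, 11, 10, 12]; 1 leaf entered; closest P0.

== RESULT ==
0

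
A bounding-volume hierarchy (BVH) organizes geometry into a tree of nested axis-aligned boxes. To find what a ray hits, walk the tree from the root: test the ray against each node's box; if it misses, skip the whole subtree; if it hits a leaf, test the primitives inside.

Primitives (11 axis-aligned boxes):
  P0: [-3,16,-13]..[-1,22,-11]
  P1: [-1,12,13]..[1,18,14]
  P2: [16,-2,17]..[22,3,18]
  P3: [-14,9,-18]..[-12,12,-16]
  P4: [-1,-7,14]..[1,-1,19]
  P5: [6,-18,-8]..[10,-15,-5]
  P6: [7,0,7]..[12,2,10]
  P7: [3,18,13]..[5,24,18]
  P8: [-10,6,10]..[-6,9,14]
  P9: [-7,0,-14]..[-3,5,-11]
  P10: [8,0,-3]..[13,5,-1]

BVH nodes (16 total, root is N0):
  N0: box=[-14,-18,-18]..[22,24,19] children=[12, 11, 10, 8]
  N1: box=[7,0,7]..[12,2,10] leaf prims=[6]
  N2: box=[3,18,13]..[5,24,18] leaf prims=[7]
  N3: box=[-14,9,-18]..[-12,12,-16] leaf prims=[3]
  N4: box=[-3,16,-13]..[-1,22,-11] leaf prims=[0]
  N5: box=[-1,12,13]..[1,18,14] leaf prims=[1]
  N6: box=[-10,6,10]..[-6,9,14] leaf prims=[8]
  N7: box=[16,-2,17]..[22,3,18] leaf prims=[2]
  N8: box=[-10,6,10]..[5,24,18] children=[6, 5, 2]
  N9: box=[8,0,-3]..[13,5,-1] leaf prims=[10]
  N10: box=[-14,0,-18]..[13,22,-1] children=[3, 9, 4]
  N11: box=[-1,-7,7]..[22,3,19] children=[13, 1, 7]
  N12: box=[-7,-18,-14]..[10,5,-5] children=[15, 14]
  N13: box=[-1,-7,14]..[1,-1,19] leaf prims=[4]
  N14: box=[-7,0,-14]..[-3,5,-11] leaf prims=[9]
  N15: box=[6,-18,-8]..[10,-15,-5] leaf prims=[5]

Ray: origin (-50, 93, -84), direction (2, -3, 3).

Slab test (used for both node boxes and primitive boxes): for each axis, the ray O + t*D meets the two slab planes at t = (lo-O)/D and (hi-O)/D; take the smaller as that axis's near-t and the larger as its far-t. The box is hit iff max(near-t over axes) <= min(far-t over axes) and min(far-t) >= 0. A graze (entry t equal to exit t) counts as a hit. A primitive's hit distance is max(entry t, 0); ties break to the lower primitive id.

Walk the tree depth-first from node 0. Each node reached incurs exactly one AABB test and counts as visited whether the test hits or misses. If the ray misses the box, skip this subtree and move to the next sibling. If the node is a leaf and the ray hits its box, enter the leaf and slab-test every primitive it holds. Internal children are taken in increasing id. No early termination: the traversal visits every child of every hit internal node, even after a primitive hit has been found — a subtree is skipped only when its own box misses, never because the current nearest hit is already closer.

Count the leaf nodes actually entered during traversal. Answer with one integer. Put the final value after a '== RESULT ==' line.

Walk:
N0 x:[18,36] y:[23,37] z:[22,103/3] -> hit [23,103/3], descend [8, 10, 11, 12]
  N8 x:[20,55/2] y:[23,29] z:[94/3,34] -> miss, prune
  N10 x:[18,63/2] y:[71/3,31] z:[22,83/3] -> hit [71/3,83/3], descend [3, 4, 9]
    N3 x:[18,19] y:[27,28] z:[22,68/3] -> miss, prune
    N4 x:[47/2,49/2] y:[71/3,77/3] z:[71/3,73/3] -> hit [71/3,73/3] leaf, test {P0@t=71/3}
    N9 x:[29,63/2] y:[88/3,31] z:[27,83/3] -> miss, prune
  N11 x:[49/2,36] y:[30,100/3] z:[91/3,103/3] -> hit [91/3,100/3], descend [1, 7, 13]
    N1 x:[57/2,31] y:[91/3,31] z:[91/3,94/3] -> hit [91/3,31] leaf, test {P6@t=91/3}
    N7 x:[33,36] y:[30,95/3] z:[101/3,34] -> miss, prune
    N13 x:[49/2,51/2] y:[94/3,100/3] z:[98/3,103/3] -> miss, prune
  N12 x:[43/2,30] y:[88/3,37] z:[70/3,79/3] -> miss, prune

11 AABB tests over nodes [0, 8, 10, 3, 4, 9, 11, 1, 7, 13, 12]; 2 leaves entered; closest P0.

== RESULT ==
2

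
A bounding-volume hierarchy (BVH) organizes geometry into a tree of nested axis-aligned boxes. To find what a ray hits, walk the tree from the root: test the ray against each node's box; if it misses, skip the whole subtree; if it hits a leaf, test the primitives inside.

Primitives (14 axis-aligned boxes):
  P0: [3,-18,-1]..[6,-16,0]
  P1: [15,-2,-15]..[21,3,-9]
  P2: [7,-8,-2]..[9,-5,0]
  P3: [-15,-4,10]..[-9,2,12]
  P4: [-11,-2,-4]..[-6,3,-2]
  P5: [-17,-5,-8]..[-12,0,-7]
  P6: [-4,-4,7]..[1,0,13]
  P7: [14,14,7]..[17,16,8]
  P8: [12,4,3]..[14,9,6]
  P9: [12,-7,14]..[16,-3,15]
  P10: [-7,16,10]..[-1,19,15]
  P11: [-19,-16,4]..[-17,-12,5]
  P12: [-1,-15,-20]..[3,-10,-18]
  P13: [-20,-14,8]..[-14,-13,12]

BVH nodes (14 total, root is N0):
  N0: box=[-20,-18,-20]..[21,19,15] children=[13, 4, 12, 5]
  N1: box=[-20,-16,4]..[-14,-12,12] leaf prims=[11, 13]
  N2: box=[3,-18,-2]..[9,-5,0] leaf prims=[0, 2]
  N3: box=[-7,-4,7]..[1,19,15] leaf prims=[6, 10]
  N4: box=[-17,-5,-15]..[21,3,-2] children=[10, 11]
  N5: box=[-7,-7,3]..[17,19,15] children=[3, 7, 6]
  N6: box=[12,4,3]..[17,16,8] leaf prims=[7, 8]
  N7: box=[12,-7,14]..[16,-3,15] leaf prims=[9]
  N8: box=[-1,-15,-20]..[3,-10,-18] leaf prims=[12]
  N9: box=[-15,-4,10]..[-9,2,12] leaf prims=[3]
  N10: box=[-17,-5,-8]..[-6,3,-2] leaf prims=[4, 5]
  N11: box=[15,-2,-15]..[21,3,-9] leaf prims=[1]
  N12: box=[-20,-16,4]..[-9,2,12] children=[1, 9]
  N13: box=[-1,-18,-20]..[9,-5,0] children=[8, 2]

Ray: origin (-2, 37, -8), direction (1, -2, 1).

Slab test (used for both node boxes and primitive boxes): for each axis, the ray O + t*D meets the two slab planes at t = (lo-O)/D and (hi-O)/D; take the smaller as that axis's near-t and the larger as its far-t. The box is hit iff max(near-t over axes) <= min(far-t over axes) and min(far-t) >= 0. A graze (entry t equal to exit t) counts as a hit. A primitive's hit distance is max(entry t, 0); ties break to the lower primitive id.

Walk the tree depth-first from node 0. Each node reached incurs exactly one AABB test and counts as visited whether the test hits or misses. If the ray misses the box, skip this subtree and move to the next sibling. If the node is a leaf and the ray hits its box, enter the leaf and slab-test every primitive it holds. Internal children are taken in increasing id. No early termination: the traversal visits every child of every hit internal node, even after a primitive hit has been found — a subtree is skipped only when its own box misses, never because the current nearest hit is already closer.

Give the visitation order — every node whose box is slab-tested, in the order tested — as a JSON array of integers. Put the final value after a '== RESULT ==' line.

Traverse from the root:
N0 x:[-18,23] y:[9,55/2] z:[-12,23] -> hit [9,23], descend [4, 5, 12, 13]
  N4 x:[-15,23] y:[17,21] z:[-7,6] -> miss, prune
  N5 x:[-5,19] y:[9,22] z:[11,23] -> hit [11,19], descend [3, 6, 7]
    N3 x:[-5,3] y:[9,41/2] z:[15,23] -> miss, prune
    N6 x:[14,19] y:[21/2,33/2] z:[11,16] -> hit [14,16] leaf, test {P7(miss), P8@t=14}
    N7 x:[14,18] y:[20,22] z:[22,23] -> miss, prune
  N12 x:[-18,-7] y:[35/2,53/2] z:[12,20] -> miss, prune
  N13 x:[1,11] y:[21,55/2] z:[-12,8] -> miss, prune

Visited [0, 4, 5, 3, 6, 7, 12, 13]. Tests: 8 box, 1 leaf. Nearest: P8.

== RESULT ==
[0, 4, 5, 3, 6, 7, 12, 13]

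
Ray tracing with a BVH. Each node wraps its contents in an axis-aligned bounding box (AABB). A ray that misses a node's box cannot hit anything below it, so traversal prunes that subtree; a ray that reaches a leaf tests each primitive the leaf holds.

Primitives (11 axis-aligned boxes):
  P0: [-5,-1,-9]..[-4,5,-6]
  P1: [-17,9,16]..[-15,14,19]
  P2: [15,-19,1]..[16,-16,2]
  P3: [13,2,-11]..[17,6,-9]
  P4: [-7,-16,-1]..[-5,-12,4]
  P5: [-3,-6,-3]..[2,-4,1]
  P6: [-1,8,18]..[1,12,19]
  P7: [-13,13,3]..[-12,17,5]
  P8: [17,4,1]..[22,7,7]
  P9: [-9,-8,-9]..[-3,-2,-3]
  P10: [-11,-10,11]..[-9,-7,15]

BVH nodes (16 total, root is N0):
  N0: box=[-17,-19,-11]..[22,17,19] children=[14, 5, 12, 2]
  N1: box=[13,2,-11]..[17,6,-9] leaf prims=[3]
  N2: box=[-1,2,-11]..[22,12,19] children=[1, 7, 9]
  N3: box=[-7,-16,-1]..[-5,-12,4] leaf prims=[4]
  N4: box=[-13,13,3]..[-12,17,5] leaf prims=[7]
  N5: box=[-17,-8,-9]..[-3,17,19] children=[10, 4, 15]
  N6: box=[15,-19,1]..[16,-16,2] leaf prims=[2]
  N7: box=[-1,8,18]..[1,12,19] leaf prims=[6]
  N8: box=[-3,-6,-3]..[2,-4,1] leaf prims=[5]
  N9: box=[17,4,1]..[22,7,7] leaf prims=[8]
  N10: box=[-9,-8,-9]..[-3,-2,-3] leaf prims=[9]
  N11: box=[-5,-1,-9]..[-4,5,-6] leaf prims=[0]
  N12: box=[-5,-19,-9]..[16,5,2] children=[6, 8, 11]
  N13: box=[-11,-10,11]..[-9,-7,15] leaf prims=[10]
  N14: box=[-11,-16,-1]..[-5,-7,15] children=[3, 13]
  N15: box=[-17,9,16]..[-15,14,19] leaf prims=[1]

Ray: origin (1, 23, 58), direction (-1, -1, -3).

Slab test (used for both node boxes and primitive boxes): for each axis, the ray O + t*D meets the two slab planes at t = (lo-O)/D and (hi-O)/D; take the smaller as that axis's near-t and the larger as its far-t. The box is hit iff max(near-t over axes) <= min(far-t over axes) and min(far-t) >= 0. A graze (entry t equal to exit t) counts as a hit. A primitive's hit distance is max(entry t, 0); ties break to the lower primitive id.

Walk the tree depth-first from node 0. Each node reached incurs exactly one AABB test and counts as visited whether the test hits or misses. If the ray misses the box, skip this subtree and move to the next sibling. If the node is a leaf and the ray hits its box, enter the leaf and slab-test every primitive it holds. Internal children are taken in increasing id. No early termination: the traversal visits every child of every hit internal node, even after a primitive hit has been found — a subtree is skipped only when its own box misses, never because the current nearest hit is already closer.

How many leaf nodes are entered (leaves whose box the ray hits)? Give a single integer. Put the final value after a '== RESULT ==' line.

Traverse from the root:
N0 x:[-21,18] y:[6,42] z:[13,23] -> hit [13,18], descend [2, 5, 12, 14]
  N2 x:[-21,2] y:[11,21] z:[13,23] -> miss, prune
  N5 x:[4,18] y:[6,31] z:[13,67/3] -> hit [13,18], descend [4, 10, 15]
    N4 x:[13,14] y:[6,10] z:[53/3,55/3] -> miss, prune
    N10 x:[4,10] y:[25,31] z:[61/3,67/3] -> miss, prune
    N15 x:[16,18] y:[9,14] z:[13,14] -> miss, prune
  N12 x:[-15,6] y:[18,42] z:[56/3,67/3] -> miss, prune
  N14 x:[6,12] y:[30,39] z:[43/3,59/3] -> miss, prune

Summary -> nodes [0, 2, 5, 4, 10, 15, 12, 14]; box-tests=8; leaf-entries=0; first=miss

== RESULT ==
0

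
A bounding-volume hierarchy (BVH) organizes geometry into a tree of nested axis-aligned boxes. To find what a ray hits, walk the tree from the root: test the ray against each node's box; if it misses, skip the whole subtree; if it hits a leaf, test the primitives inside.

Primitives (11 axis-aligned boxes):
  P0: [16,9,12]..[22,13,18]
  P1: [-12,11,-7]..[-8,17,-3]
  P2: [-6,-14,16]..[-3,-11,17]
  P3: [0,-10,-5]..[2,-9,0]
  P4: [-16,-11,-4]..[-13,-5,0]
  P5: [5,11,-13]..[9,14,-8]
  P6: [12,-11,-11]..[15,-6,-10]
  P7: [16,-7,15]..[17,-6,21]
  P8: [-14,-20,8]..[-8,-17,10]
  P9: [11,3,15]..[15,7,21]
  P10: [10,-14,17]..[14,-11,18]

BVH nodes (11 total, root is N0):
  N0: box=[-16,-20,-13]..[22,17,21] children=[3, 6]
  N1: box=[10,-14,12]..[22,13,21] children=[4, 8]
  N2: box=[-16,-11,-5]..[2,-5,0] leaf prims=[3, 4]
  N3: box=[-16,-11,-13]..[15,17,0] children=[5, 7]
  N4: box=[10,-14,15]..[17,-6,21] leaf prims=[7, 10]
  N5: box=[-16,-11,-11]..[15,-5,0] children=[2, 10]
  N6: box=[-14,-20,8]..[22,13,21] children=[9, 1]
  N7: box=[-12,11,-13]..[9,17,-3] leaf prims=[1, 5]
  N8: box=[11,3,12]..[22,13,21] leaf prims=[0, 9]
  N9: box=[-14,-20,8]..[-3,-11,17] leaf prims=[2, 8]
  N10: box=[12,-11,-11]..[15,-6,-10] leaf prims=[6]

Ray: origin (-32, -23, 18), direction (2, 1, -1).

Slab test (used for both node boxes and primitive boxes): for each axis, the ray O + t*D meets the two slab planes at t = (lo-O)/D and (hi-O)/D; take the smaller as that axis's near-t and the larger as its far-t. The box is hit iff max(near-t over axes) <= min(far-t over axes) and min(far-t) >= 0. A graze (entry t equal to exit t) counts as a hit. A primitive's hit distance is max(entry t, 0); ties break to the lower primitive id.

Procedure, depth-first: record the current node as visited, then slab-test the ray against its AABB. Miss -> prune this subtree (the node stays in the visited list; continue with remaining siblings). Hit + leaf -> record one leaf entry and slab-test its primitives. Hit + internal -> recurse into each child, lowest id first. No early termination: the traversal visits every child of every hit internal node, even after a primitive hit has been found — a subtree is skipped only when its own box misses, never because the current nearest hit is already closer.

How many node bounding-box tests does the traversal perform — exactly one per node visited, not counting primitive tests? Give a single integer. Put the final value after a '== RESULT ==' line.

Walk:
N0 x:[8,27] y:[3,40] z:[-3,31] -> hit [8,27], descend [3, 6]
  N3 x:[8,47/2] y:[12,40] z:[18,31] -> hit [18,47/2], descend [5, 7]
    N5 x:[8,47/2] y:[12,18] z:[18,29] -> hit [18,18], descend [2, 10]
      N2 x:[8,17] y:[12,18] z:[18,23] -> miss, prune
      N10 x:[22,47/2] y:[12,17] z:[28,29] -> miss, prune
    N7 x:[10,41/2] y:[34,40] z:[21,31] -> miss, prune
  N6 x:[9,27] y:[3,36] z:[-3,10] -> hit [9,10], descend [1, 9]
    N1 x:[21,27] y:[9,36] z:[-3,6] -> miss, prune
    N9 x:[9,29/2] y:[3,12] z:[1,10] -> hit [9,10] leaf, test {P2(miss), P8(miss)}

Visited [0, 3, 5, 2, 10, 7, 6, 1, 9]. Tests: 9 box, 1 leaf. Nearest: miss.

== RESULT ==
9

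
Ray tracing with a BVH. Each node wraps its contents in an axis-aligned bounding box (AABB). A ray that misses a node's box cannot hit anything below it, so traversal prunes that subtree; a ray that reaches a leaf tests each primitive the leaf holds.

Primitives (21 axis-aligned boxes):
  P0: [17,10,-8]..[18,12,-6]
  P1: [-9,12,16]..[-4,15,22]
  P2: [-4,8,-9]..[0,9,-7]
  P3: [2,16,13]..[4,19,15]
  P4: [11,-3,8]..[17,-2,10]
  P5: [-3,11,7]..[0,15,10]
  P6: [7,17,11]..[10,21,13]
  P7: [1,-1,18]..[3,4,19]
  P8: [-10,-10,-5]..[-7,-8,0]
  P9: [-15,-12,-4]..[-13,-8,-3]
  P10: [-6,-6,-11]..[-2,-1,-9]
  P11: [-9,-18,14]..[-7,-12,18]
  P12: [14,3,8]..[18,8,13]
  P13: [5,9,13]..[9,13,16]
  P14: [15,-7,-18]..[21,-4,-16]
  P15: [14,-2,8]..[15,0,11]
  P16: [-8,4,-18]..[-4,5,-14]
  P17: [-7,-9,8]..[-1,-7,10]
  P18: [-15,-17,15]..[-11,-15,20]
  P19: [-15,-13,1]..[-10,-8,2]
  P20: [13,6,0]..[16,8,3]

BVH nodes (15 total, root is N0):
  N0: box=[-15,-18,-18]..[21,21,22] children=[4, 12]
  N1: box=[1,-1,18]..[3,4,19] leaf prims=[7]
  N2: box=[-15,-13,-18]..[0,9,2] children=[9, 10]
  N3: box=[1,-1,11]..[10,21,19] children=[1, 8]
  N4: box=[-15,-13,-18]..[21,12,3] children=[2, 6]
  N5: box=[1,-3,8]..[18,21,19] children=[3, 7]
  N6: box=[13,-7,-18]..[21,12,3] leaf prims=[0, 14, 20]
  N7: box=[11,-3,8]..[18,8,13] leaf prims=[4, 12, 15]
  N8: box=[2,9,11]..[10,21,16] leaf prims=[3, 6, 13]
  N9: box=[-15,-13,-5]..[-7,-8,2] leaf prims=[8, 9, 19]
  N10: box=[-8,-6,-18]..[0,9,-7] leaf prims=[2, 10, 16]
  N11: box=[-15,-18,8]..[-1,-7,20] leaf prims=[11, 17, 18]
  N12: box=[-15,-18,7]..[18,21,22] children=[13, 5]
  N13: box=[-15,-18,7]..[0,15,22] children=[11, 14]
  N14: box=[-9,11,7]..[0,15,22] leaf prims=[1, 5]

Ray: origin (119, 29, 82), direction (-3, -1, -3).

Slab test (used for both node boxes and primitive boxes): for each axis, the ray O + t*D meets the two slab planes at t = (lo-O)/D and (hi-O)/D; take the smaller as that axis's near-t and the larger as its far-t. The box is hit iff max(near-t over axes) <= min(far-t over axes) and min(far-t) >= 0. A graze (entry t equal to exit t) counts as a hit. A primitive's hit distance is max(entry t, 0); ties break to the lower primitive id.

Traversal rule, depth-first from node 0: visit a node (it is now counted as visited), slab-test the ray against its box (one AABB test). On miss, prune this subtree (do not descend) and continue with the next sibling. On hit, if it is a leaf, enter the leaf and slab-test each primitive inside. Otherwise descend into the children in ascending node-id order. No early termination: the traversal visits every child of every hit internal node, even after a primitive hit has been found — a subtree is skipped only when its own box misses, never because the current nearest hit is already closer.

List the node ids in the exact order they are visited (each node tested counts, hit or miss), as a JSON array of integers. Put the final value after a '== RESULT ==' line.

Trace the traversal:
N0 x:[98/3,134/3] y:[8,47] z:[20,100/3] -> hit [98/3,100/3], descend [4, 12]
  N4 x:[98/3,134/3] y:[17,42] z:[79/3,100/3] -> hit [98/3,100/3], descend [2, 6]
    N2 x:[119/3,134/3] y:[20,42] z:[80/3,100/3] -> miss, prune
    N6 x:[98/3,106/3] y:[17,36] z:[79/3,100/3] -> hit [98/3,100/3] leaf, test {P0(miss), P14@t=33, P20(miss)}
  N12 x:[101/3,134/3] y:[8,47] z:[20,25] -> miss, prune

Summary -> nodes [0, 4, 2, 6, 12]; box-tests=5; leaf-entries=1; first=P14

== RESULT ==
[0, 4, 2, 6, 12]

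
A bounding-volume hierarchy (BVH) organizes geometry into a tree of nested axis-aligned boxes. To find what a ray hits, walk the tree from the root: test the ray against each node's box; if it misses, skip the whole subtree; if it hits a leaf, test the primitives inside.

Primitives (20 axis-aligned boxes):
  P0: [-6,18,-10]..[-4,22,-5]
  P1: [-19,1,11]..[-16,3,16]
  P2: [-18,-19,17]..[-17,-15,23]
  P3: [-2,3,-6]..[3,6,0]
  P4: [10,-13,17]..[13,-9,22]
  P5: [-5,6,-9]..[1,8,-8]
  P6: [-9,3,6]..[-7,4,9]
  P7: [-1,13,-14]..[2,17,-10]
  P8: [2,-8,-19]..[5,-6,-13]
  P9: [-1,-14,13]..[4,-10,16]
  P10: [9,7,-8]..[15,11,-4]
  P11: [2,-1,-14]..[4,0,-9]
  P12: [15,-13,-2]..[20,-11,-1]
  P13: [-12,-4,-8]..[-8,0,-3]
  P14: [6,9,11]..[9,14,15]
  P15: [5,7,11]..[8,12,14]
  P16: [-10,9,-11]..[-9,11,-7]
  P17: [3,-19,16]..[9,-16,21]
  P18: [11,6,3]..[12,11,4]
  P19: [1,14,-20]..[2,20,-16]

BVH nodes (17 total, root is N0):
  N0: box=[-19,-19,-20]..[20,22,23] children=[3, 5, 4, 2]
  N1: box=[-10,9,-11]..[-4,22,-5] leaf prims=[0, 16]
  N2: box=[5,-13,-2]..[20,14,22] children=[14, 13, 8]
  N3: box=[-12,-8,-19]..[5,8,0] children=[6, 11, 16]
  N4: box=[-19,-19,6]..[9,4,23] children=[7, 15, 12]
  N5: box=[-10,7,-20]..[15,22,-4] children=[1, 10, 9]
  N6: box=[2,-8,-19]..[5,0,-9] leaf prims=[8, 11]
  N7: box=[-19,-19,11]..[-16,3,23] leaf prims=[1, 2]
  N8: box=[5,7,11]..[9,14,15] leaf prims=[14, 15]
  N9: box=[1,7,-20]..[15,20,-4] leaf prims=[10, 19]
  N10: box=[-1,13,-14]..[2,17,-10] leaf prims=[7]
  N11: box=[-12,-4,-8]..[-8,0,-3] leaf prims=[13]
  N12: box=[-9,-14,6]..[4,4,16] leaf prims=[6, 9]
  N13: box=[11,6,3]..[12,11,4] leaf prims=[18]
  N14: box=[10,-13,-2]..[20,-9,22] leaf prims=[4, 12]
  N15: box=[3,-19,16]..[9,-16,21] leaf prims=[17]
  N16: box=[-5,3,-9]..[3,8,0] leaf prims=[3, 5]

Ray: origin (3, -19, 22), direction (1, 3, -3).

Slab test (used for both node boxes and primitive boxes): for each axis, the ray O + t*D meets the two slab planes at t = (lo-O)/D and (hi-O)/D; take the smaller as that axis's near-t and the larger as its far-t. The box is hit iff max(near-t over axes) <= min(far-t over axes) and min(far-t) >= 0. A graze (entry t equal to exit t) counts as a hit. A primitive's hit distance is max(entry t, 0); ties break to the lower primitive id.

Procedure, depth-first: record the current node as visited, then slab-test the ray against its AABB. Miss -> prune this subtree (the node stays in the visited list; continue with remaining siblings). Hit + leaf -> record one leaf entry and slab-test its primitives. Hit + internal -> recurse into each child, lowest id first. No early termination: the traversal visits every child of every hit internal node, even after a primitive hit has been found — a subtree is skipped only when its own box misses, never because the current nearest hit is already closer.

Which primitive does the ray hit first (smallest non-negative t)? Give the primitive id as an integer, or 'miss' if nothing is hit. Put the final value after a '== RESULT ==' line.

Walk:
N0 x:[-22,17] y:[0,41/3] z:[-1/3,14] -> hit [0,41/3], descend [2, 3, 4, 5]
  N2 x:[2,17] y:[2,11] z:[0,8] -> hit [2,8], descend [8, 13, 14]
    N8 x:[2,6] y:[26/3,11] z:[7/3,11/3] -> miss, prune
    N13 x:[8,9] y:[25/3,10] z:[6,19/3] -> miss, prune
    N14 x:[7,17] y:[2,10/3] z:[0,8] -> miss, prune
  N3 x:[-15,2] y:[11/3,9] z:[22/3,41/3] -> miss, prune
  N4 x:[-22,6] y:[0,23/3] z:[-1/3,16/3] -> hit [0,16/3], descend [7, 12, 15]
    N7 x:[-22,-19] y:[0,22/3] z:[-1/3,11/3] -> miss, prune
    N12 x:[-12,1] y:[5/3,23/3] z:[2,16/3] -> miss, prune
    N15 x:[0,6] y:[0,1] z:[1/3,2] -> hit [1/3,1] leaf, test {P17@t=1/3}
  N5 x:[-13,12] y:[26/3,41/3] z:[26/3,14] -> hit [26/3,12], descend [1, 9, 10]
    N1 x:[-13,-7] y:[28/3,41/3] z:[9,11] -> miss, prune
    N9 x:[-2,12] y:[26/3,13] z:[26/3,14] -> hit [26/3,12] leaf, test {P10@t=26/3, P19(miss)}
    N10 x:[-4,-1] y:[32/3,12] z:[32/3,12] -> miss, prune

14 AABB tests over nodes [0, 2, 8, 13, 14, 3, 4, 7, 12, 15, 5, 1, 9, 10]; 2 leaves entered; closest P17.

== RESULT ==
17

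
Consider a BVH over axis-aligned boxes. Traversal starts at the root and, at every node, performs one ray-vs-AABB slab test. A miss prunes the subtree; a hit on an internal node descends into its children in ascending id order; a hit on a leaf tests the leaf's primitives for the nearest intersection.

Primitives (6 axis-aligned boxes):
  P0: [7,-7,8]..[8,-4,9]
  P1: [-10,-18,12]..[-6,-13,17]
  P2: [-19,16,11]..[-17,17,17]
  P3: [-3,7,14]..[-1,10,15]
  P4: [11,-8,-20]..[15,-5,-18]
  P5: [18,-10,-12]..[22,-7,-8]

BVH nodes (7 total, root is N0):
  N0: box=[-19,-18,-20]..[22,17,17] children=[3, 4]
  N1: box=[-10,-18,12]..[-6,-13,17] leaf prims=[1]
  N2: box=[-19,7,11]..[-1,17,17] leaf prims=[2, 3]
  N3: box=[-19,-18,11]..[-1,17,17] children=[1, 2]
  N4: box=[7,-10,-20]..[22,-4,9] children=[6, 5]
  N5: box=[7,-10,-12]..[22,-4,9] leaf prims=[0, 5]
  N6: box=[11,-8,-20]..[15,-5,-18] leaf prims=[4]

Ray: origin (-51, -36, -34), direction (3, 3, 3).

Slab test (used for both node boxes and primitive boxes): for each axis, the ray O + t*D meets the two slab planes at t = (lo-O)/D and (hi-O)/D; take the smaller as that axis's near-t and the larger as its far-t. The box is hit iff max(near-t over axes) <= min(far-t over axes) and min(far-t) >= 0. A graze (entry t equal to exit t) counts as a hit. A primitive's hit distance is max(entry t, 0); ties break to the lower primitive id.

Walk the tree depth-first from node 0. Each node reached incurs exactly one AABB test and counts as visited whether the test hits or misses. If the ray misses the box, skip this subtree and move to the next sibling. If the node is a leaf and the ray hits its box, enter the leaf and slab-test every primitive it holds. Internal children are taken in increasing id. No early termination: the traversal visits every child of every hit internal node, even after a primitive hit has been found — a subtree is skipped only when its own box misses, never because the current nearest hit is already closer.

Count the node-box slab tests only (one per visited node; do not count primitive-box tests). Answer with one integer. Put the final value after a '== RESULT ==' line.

Walk:
N0 x:[32/3,73/3] y:[6,53/3] z:[14/3,17] -> hit [32/3,17], descend [3, 4]
  N3 x:[32/3,50/3] y:[6,53/3] z:[15,17] -> hit [15,50/3], descend [1, 2]
    N1 x:[41/3,15] y:[6,23/3] z:[46/3,17] -> miss, prune
    N2 x:[32/3,50/3] y:[43/3,53/3] z:[15,17] -> hit [15,50/3] leaf, test {P2(miss), P3(miss)}
  N4 x:[58/3,73/3] y:[26/3,32/3] z:[14/3,43/3] -> miss, prune

order=[0, 3, 1, 2, 4]  |boxes|=5  |leaves|=1  hit=miss

== RESULT ==
5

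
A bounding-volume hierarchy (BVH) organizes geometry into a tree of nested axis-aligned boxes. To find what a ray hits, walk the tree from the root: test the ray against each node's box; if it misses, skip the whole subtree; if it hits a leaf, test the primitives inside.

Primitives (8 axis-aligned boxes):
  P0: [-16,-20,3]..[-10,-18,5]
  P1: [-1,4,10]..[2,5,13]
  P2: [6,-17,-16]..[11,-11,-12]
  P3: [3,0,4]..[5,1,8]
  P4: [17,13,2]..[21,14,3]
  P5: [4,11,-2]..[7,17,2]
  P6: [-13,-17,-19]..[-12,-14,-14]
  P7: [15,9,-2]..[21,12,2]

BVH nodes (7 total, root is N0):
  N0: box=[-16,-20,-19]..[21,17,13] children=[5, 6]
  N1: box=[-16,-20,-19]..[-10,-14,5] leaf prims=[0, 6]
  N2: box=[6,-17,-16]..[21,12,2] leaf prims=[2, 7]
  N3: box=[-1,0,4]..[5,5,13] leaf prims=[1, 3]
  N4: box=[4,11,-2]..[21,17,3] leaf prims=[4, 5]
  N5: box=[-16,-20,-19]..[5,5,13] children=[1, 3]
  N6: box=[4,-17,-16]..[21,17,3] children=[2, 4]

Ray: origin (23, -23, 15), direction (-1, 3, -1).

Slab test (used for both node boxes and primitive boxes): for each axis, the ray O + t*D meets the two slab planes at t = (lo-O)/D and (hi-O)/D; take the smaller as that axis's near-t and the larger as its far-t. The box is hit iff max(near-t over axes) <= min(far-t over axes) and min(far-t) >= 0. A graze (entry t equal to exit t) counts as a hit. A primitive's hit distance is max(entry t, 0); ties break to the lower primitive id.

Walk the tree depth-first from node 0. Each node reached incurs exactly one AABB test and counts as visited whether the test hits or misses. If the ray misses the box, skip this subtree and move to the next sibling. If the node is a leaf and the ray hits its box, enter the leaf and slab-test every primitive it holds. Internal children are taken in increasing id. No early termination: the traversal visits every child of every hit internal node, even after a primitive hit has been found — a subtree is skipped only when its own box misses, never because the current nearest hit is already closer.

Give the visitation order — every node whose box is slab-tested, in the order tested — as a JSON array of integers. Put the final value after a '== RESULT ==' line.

Walk:
N0 x:[2,39] y:[1,40/3] z:[2,34] -> hit [2,40/3], descend [5, 6]
  N5 x:[18,39] y:[1,28/3] z:[2,34] -> miss, prune
  N6 x:[2,19] y:[2,40/3] z:[12,31] -> hit [12,40/3], descend [2, 4]
    N2 x:[2,17] y:[2,35/3] z:[13,31] -> miss, prune
    N4 x:[2,19] y:[34/3,40/3] z:[12,17] -> hit [12,40/3] leaf, test {P4(miss), P5(miss)}

5 AABB tests over nodes [0, 5, 6, 2, 4]; 1 leaf entered; closest miss.

== RESULT ==
[0, 5, 6, 2, 4]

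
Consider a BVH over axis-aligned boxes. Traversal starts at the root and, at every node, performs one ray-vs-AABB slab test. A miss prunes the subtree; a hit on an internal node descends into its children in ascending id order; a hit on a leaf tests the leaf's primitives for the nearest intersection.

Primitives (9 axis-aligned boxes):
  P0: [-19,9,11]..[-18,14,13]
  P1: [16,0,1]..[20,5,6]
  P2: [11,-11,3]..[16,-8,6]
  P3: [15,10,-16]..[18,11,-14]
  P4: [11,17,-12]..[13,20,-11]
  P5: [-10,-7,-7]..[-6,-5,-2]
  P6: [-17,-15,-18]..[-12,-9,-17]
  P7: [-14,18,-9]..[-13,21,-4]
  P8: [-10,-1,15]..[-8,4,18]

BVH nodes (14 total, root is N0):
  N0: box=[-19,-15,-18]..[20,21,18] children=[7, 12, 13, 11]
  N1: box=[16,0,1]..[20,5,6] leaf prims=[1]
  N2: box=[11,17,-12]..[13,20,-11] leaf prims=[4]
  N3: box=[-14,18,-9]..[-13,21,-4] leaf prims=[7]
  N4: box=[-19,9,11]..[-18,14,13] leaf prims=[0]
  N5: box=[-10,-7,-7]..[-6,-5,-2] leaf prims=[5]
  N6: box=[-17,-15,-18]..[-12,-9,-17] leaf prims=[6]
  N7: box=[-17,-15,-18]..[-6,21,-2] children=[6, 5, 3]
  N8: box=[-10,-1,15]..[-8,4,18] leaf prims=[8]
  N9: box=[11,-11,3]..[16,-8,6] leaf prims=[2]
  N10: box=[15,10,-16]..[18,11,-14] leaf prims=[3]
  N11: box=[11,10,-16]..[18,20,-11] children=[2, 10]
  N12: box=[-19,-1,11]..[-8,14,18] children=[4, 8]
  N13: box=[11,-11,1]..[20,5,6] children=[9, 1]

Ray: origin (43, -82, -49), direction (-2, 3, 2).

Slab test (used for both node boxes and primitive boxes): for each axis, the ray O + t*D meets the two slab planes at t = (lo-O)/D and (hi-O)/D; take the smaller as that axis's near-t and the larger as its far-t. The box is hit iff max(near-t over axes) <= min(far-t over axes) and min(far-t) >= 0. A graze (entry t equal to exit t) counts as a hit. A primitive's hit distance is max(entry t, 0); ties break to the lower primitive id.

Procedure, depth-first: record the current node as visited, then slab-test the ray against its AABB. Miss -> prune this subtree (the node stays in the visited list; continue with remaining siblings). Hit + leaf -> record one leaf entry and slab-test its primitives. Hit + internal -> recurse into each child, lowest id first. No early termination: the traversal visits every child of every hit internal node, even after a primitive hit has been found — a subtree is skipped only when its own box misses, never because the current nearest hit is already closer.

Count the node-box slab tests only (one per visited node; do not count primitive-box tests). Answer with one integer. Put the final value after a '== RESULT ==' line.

Trace the traversal:
N0 x:[23/2,31] y:[67/3,103/3] z:[31/2,67/2] -> hit [67/3,31], descend [7, 11, 12, 13]
  N7 x:[49/2,30] y:[67/3,103/3] z:[31/2,47/2] -> miss, prune
  N11 x:[25/2,16] y:[92/3,34] z:[33/2,19] -> miss, prune
  N12 x:[51/2,31] y:[27,32] z:[30,67/2] -> hit [30,31], descend [4, 8]
    N4 x:[61/2,31] y:[91/3,32] z:[30,31] -> hit [61/2,31] leaf, test {P0@t=61/2}
    N8 x:[51/2,53/2] y:[27,86/3] z:[32,67/2] -> miss, prune
  N13 x:[23/2,16] y:[71/3,29] z:[25,55/2] -> miss, prune

Visited [0, 7, 11, 12, 4, 8, 13]. Tests: 7 box, 1 leaf. Nearest: P0.

== RESULT ==
7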